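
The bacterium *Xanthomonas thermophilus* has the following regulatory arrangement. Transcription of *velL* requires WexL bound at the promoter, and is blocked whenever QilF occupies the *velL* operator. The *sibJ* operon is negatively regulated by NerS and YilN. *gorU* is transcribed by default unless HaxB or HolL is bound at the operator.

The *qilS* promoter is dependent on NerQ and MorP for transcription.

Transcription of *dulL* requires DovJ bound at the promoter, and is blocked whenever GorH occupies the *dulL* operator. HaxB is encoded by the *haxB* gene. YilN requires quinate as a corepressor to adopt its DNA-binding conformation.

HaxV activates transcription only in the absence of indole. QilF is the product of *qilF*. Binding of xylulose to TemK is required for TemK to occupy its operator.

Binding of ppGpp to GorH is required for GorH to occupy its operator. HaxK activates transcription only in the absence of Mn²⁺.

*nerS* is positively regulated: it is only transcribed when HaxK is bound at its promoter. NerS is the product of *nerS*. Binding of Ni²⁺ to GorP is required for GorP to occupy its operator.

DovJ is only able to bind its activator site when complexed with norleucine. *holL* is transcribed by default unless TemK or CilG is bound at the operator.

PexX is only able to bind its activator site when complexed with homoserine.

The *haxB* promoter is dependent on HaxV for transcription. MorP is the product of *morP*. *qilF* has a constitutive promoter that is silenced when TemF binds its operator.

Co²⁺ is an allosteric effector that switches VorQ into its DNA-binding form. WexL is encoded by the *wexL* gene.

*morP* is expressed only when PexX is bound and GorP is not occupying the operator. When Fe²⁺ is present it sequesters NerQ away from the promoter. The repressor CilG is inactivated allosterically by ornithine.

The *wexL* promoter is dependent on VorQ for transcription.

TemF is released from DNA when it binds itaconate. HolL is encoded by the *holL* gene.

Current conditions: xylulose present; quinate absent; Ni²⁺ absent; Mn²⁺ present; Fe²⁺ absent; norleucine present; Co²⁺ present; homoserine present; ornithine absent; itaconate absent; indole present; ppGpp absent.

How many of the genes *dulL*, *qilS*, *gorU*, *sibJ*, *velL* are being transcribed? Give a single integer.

5

Norleucine is present, so DovJ is active.
ppGpp is absent, so GorH is inactive.
No repressor is bound and DovJ is active, so *dulL* is transcribed.
→ *dulL* is ON.
Fe²⁺ is absent, so NerQ is active.
Ni²⁺ is absent, so GorP is inactive.
Homoserine is present, so PexX is active.
No repressor is bound and PexX is active, so *morP* is transcribed.
So MorP is produced and active.
No repressor is bound and NerQ and MorP are active, so *qilS* is transcribed.
→ *qilS* is ON.
Indole is present, so HaxV is inactive.
Required activator HaxV is absent, so *haxB* is not transcribed.
So HaxB is not produced.
Xylulose is present, so TemK is active.
Ornithine is absent, so CilG is active.
With repressor TemK bound, *holL* is not transcribed.
So HolL is not produced.
With no repressor bound, *gorU* is transcribed.
→ *gorU* is ON.
Mn²⁺ is present, so HaxK is inactive.
Required activator HaxK is absent, so *nerS* is not transcribed.
So NerS is not produced.
Quinate is absent, so YilN is inactive.
With no repressor bound, *sibJ* is transcribed.
→ *sibJ* is ON.
Itaconate is absent, so TemF is active.
With repressor TemF bound, *qilF* is not transcribed.
So QilF is not produced.
Co²⁺ is present, so VorQ is active.
No repressor is bound and VorQ is active, so *wexL* is transcribed.
So WexL is produced and active.
No repressor is bound and WexL is active, so *velL* is transcribed.
→ *velL* is ON.
5 of the 5 genes are transcribed.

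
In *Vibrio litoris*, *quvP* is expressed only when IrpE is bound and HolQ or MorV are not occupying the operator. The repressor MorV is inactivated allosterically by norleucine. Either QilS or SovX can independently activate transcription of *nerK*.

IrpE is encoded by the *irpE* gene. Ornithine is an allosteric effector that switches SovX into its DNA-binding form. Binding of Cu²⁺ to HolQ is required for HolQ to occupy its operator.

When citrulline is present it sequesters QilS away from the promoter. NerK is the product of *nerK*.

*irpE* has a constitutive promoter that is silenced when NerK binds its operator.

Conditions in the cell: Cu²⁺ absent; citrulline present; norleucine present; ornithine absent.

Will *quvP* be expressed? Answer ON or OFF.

Citrulline is present, so QilS is inactive.
Ornithine is absent, so SovX is inactive.
No activator is available at the *nerK* promoter, so *nerK* is not transcribed.
So NerK is not produced.
With no repressor bound, *irpE* is transcribed.
So IrpE is produced and active.
Cu²⁺ is absent, so HolQ is inactive.
Norleucine is present, so MorV is inactive.
No repressor is bound and IrpE is active, so *quvP* is transcribed.

ON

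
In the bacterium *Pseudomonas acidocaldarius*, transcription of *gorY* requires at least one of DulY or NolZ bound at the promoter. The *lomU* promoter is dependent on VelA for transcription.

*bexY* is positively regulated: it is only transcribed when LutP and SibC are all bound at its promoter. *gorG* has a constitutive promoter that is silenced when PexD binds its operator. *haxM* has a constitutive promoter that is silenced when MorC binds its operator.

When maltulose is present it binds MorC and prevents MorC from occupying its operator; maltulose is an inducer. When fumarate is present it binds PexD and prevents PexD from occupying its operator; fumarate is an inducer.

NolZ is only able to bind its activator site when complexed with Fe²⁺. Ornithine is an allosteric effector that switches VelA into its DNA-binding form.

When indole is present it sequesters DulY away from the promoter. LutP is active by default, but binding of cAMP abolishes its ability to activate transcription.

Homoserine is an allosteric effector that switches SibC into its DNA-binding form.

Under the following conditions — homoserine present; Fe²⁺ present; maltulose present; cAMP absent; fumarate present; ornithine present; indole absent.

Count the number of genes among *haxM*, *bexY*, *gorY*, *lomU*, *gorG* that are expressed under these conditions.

5

Maltulose is present, so MorC is inactive.
With no repressor bound, *haxM* is transcribed.
→ *haxM* is ON.
cAMP is absent, so LutP is active.
Homoserine is present, so SibC is active.
No repressor is bound and LutP and SibC are active, so *bexY* is transcribed.
→ *bexY* is ON.
Indole is absent, so DulY is active.
Fe²⁺ is present, so NolZ is active.
Activator DulY is present, so *gorY* is transcribed.
→ *gorY* is ON.
Ornithine is present, so VelA is active.
No repressor is bound and VelA is active, so *lomU* is transcribed.
→ *lomU* is ON.
Fumarate is present, so PexD is inactive.
With no repressor bound, *gorG* is transcribed.
→ *gorG* is ON.
5 of the 5 genes are transcribed.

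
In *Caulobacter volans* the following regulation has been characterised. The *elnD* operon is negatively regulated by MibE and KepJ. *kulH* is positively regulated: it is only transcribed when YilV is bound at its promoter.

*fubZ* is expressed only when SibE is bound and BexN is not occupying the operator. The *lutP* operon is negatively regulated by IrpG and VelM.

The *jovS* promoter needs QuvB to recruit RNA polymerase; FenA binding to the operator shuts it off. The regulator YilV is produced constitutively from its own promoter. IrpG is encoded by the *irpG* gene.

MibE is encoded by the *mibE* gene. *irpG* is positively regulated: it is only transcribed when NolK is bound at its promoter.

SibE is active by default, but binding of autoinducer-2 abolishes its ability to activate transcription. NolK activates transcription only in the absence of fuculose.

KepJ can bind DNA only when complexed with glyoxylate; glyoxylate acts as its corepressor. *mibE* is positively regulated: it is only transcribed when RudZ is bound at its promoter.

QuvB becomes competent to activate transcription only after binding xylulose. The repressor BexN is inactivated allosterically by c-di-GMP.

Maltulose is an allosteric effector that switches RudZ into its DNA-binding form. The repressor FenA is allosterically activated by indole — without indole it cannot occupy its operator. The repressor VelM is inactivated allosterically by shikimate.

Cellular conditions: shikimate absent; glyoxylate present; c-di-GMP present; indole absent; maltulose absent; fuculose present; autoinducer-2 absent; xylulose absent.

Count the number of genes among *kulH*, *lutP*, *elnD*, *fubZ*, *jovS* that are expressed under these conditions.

YilV is produced constitutively and is active.
No repressor is bound and YilV is active, so *kulH* is transcribed.
→ *kulH* is ON.
Fuculose is present, so NolK is inactive.
Required activator NolK is absent, so *irpG* is not transcribed.
So IrpG is not produced.
Shikimate is absent, so VelM is active.
With repressor VelM bound, *lutP* is not transcribed.
→ *lutP* is OFF.
Maltulose is absent, so RudZ is inactive.
Required activator RudZ is absent, so *mibE* is not transcribed.
So MibE is not produced.
Glyoxylate is present, so KepJ is active.
With repressor KepJ bound, *elnD* is not transcribed.
→ *elnD* is OFF.
c-di-GMP is present, so BexN is inactive.
Autoinducer-2 is absent, so SibE is active.
No repressor is bound and SibE is active, so *fubZ* is transcribed.
→ *fubZ* is ON.
Xylulose is absent, so QuvB is inactive.
Indole is absent, so FenA is inactive.
Required activator QuvB is absent, so *jovS* is not transcribed.
→ *jovS* is OFF.
2 of the 5 genes are transcribed.

2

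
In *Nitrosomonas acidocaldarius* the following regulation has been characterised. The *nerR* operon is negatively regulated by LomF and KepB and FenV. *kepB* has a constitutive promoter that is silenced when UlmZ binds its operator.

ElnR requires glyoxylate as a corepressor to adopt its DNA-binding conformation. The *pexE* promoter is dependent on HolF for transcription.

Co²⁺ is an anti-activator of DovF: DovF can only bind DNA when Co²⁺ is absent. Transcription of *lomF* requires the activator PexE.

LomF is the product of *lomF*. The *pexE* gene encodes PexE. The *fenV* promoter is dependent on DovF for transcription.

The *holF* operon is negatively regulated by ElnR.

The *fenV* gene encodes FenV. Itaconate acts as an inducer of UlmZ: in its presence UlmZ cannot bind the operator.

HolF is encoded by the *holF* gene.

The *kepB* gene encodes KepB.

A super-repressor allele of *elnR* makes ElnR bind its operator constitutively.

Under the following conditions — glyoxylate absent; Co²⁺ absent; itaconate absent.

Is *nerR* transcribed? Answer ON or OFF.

ElnR is constitutively active in this strain.
With repressor ElnR bound, *holF* is not transcribed.
So HolF is not produced.
Required activator HolF is absent, so *pexE* is not transcribed.
So PexE is not produced.
Required activator PexE is absent, so *lomF* is not transcribed.
So LomF is not produced.
Itaconate is absent, so UlmZ is active.
With repressor UlmZ bound, *kepB* is not transcribed.
So KepB is not produced.
Co²⁺ is absent, so DovF is active.
No repressor is bound and DovF is active, so *fenV* is transcribed.
So FenV is produced and active.
With repressor FenV bound, *nerR* is not transcribed.

OFF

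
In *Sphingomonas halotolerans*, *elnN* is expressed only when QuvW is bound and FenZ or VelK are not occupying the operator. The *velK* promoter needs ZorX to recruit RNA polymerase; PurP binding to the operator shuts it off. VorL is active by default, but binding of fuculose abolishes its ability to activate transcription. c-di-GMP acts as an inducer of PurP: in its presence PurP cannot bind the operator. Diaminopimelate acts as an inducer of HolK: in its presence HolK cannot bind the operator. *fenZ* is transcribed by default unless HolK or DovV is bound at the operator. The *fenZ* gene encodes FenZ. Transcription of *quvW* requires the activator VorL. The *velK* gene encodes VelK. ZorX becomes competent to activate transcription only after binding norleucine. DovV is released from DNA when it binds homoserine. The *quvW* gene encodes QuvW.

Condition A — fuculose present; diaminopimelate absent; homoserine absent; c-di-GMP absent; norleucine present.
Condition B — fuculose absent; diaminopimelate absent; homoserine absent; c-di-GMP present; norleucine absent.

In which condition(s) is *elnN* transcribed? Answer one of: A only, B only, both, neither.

Condition A:
Fuculose is present, so VorL is inactive.
Required activator VorL is absent, so *quvW* is not transcribed.
So QuvW is not produced.
Diaminopimelate is absent, so HolK is active.
Homoserine is absent, so DovV is active.
With repressor HolK bound, *fenZ* is not transcribed.
So FenZ is not produced.
c-di-GMP is absent, so PurP is active.
Norleucine is present, so ZorX is active.
With repressor PurP bound, *velK* is not transcribed.
So VelK is not produced.
Required activator QuvW is absent, so *elnN* is not transcribed.
→ *elnN* is OFF in A.
Condition B:
Fuculose is absent, so VorL is active.
No repressor is bound and VorL is active, so *quvW* is transcribed.
So QuvW is produced and active.
Diaminopimelate is absent, so HolK is active.
Homoserine is absent, so DovV is active.
With repressor HolK bound, *fenZ* is not transcribed.
So FenZ is not produced.
c-di-GMP is present, so PurP is inactive.
Norleucine is absent, so ZorX is inactive.
Required activator ZorX is absent, so *velK* is not transcribed.
So VelK is not produced.
No repressor is bound and QuvW is active, so *elnN* is transcribed.
→ *elnN* is ON in B.

B only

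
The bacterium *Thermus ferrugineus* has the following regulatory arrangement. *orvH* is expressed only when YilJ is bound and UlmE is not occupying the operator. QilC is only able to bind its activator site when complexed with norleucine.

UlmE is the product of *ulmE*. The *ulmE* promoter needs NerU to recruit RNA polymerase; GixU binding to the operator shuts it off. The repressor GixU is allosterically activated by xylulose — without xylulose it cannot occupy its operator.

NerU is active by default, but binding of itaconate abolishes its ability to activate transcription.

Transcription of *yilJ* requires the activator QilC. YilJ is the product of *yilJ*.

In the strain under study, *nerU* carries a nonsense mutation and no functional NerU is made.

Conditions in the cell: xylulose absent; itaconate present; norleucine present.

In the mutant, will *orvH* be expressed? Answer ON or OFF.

NerU is non-functional in this strain, so it has no effect.
Xylulose is absent, so GixU is inactive.
Required activator NerU is absent, so *ulmE* is not transcribed.
So UlmE is not produced.
Norleucine is present, so QilC is active.
No repressor is bound and QilC is active, so *yilJ* is transcribed.
So YilJ is produced and active.
No repressor is bound and YilJ is active, so *orvH* is transcribed.

ON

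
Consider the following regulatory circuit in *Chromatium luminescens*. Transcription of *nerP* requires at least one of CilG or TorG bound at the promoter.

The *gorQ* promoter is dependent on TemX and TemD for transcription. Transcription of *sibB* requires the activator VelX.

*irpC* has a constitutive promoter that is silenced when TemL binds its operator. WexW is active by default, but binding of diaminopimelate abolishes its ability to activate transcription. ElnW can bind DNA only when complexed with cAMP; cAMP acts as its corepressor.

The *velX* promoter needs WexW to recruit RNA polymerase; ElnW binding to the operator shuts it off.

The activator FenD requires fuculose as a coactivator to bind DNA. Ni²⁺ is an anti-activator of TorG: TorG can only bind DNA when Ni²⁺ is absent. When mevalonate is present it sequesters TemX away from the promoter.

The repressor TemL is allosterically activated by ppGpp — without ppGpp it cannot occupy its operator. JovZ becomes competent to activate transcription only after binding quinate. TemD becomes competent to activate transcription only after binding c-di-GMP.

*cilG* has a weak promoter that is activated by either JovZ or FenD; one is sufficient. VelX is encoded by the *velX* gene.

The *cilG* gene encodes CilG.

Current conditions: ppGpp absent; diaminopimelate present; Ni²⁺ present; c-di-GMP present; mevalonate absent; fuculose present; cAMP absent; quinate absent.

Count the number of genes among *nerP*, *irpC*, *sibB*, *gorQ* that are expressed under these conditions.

Quinate is absent, so JovZ is inactive.
Fuculose is present, so FenD is active.
Activator FenD is present, so *cilG* is transcribed.
So CilG is produced and active.
Ni²⁺ is present, so TorG is inactive.
Activator CilG is present, so *nerP* is transcribed.
→ *nerP* is ON.
ppGpp is absent, so TemL is inactive.
With no repressor bound, *irpC* is transcribed.
→ *irpC* is ON.
Diaminopimelate is present, so WexW is inactive.
cAMP is absent, so ElnW is inactive.
Required activator WexW is absent, so *velX* is not transcribed.
So VelX is not produced.
Required activator VelX is absent, so *sibB* is not transcribed.
→ *sibB* is OFF.
Mevalonate is absent, so TemX is active.
c-di-GMP is present, so TemD is active.
No repressor is bound and TemX and TemD are active, so *gorQ* is transcribed.
→ *gorQ* is ON.
3 of the 4 genes are transcribed.

3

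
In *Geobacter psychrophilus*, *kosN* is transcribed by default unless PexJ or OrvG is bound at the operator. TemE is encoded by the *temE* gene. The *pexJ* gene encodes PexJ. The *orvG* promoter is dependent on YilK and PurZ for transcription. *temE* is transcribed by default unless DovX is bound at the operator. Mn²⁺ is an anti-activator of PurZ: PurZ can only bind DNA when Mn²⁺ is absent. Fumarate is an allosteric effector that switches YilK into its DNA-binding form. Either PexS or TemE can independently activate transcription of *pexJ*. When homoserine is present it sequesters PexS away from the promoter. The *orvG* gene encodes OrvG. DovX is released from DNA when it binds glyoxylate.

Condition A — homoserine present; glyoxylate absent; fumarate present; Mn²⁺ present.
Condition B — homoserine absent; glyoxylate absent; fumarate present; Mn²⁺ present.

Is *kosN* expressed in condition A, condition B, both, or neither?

A only

Condition A:
Homoserine is present, so PexS is inactive.
Glyoxylate is absent, so DovX is active.
With repressor DovX bound, *temE* is not transcribed.
So TemE is not produced.
No activator is available at the *pexJ* promoter, so *pexJ* is not transcribed.
So PexJ is not produced.
Fumarate is present, so YilK is active.
Mn²⁺ is present, so PurZ is inactive.
Required activator PurZ is absent, so *orvG* is not transcribed.
So OrvG is not produced.
With no repressor bound, *kosN* is transcribed.
→ *kosN* is ON in A.
Condition B:
Homoserine is absent, so PexS is active.
Glyoxylate is absent, so DovX is active.
With repressor DovX bound, *temE* is not transcribed.
So TemE is not produced.
Activator PexS is present, so *pexJ* is transcribed.
So PexJ is produced and active.
Fumarate is present, so YilK is active.
Mn²⁺ is present, so PurZ is inactive.
Required activator PurZ is absent, so *orvG* is not transcribed.
So OrvG is not produced.
With repressor PexJ bound, *kosN* is not transcribed.
→ *kosN* is OFF in B.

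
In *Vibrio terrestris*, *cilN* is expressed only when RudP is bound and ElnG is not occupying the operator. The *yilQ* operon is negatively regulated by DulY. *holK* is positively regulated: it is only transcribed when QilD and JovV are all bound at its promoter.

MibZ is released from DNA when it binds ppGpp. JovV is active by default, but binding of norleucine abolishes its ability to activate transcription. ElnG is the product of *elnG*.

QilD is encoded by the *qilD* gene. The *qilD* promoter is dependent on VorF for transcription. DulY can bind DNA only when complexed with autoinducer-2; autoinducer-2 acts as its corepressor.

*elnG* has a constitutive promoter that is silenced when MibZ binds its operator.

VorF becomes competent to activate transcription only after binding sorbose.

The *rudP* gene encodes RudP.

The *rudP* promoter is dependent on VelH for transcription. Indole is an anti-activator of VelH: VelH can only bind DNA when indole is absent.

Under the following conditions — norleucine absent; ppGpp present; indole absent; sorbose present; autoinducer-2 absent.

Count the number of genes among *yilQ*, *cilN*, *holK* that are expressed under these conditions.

Autoinducer-2 is absent, so DulY is inactive.
With no repressor bound, *yilQ* is transcribed.
→ *yilQ* is ON.
Indole is absent, so VelH is active.
No repressor is bound and VelH is active, so *rudP* is transcribed.
So RudP is produced and active.
ppGpp is present, so MibZ is inactive.
With no repressor bound, *elnG* is transcribed.
So ElnG is produced and active.
With repressor ElnG bound, *cilN* is not transcribed.
→ *cilN* is OFF.
Sorbose is present, so VorF is active.
No repressor is bound and VorF is active, so *qilD* is transcribed.
So QilD is produced and active.
Norleucine is absent, so JovV is active.
No repressor is bound and QilD and JovV are active, so *holK* is transcribed.
→ *holK* is ON.
2 of the 3 genes are transcribed.

2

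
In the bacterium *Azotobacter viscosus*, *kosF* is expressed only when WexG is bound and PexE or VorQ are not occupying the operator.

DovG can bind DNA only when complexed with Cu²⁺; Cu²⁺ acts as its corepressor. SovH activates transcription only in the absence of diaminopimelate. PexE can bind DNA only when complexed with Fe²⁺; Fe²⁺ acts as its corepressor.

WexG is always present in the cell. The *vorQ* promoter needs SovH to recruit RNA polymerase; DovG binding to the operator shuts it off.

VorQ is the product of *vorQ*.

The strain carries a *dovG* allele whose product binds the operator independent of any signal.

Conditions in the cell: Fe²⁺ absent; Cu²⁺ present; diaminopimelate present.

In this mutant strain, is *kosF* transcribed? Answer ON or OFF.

ON

WexG is produced constitutively and is active.
Fe²⁺ is absent, so PexE is inactive.
DovG is constitutively active in this strain.
Diaminopimelate is present, so SovH is inactive.
With repressor DovG bound, *vorQ* is not transcribed.
So VorQ is not produced.
No repressor is bound and WexG is active, so *kosF* is transcribed.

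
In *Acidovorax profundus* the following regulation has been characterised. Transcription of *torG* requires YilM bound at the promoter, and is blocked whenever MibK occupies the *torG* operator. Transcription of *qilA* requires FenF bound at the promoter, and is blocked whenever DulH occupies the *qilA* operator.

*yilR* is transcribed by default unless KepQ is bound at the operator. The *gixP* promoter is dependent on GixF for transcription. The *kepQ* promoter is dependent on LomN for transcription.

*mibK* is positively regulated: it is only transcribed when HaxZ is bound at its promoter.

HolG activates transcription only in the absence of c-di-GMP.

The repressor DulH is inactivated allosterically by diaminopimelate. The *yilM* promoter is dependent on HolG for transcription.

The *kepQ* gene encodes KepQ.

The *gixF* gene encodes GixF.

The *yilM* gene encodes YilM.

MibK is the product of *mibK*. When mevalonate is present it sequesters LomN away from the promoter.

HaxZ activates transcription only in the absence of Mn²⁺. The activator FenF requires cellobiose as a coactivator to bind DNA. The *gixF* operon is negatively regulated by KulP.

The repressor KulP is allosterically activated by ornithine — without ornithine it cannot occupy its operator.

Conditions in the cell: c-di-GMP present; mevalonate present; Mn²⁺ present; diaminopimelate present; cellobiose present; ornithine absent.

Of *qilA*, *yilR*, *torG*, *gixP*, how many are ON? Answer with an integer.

3

Diaminopimelate is present, so DulH is inactive.
Cellobiose is present, so FenF is active.
No repressor is bound and FenF is active, so *qilA* is transcribed.
→ *qilA* is ON.
Mevalonate is present, so LomN is inactive.
Required activator LomN is absent, so *kepQ* is not transcribed.
So KepQ is not produced.
With no repressor bound, *yilR* is transcribed.
→ *yilR* is ON.
Mn²⁺ is present, so HaxZ is inactive.
Required activator HaxZ is absent, so *mibK* is not transcribed.
So MibK is not produced.
c-di-GMP is present, so HolG is inactive.
Required activator HolG is absent, so *yilM* is not transcribed.
So YilM is not produced.
Required activator YilM is absent, so *torG* is not transcribed.
→ *torG* is OFF.
Ornithine is absent, so KulP is inactive.
With no repressor bound, *gixF* is transcribed.
So GixF is produced and active.
No repressor is bound and GixF is active, so *gixP* is transcribed.
→ *gixP* is ON.
3 of the 4 genes are transcribed.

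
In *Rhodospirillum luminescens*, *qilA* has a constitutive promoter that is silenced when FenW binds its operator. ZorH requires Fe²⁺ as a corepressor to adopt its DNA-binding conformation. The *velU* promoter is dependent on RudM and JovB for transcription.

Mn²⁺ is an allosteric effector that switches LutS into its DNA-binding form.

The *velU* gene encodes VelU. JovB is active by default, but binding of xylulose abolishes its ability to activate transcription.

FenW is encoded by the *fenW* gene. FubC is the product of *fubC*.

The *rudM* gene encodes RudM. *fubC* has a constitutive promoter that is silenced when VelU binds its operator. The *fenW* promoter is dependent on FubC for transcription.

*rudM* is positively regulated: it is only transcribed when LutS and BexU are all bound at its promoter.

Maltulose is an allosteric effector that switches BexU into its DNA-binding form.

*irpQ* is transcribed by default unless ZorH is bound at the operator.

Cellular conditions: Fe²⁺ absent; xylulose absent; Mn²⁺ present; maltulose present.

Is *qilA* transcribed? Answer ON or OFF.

Mn²⁺ is present, so LutS is active.
Maltulose is present, so BexU is active.
No repressor is bound and LutS and BexU are active, so *rudM* is transcribed.
So RudM is produced and active.
Xylulose is absent, so JovB is active.
No repressor is bound and RudM and JovB are active, so *velU* is transcribed.
So VelU is produced and active.
With repressor VelU bound, *fubC* is not transcribed.
So FubC is not produced.
Required activator FubC is absent, so *fenW* is not transcribed.
So FenW is not produced.
With no repressor bound, *qilA* is transcribed.

ON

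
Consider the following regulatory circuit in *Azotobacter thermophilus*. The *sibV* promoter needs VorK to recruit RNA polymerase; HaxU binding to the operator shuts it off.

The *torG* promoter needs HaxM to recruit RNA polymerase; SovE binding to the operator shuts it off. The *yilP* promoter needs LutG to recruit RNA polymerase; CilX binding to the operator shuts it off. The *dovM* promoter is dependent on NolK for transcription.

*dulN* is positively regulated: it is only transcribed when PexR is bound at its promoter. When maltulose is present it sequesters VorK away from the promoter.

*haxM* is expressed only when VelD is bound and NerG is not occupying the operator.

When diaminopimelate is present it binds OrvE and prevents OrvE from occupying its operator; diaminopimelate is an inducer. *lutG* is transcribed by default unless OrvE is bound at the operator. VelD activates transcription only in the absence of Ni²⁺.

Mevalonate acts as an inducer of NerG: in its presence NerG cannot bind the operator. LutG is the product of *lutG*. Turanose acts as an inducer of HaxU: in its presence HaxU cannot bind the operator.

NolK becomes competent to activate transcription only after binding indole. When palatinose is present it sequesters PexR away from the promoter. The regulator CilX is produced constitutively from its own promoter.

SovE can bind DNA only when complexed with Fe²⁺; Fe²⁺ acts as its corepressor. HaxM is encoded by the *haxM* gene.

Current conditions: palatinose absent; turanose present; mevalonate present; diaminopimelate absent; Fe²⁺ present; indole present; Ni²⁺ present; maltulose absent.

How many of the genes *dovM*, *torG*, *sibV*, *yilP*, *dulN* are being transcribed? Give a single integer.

Indole is present, so NolK is active.
No repressor is bound and NolK is active, so *dovM* is transcribed.
→ *dovM* is ON.
Ni²⁺ is present, so VelD is inactive.
Mevalonate is present, so NerG is inactive.
Required activator VelD is absent, so *haxM* is not transcribed.
So HaxM is not produced.
Fe²⁺ is present, so SovE is active.
With repressor SovE bound, *torG* is not transcribed.
→ *torG* is OFF.
Turanose is present, so HaxU is inactive.
Maltulose is absent, so VorK is active.
No repressor is bound and VorK is active, so *sibV* is transcribed.
→ *sibV* is ON.
CilX is produced constitutively and is active.
Diaminopimelate is absent, so OrvE is active.
With repressor OrvE bound, *lutG* is not transcribed.
So LutG is not produced.
With repressor CilX bound, *yilP* is not transcribed.
→ *yilP* is OFF.
Palatinose is absent, so PexR is active.
No repressor is bound and PexR is active, so *dulN* is transcribed.
→ *dulN* is ON.
3 of the 5 genes are transcribed.

3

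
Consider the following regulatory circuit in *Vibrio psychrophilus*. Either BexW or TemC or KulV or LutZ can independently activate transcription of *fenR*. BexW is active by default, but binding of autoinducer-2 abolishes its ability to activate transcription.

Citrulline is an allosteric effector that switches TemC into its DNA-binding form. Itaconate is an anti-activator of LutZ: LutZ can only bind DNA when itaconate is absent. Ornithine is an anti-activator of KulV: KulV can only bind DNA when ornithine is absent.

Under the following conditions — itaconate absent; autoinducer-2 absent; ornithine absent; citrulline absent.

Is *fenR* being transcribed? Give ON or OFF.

ON

Autoinducer-2 is absent, so BexW is active.
Citrulline is absent, so TemC is inactive.
Ornithine is absent, so KulV is active.
Itaconate is absent, so LutZ is active.
Activator BexW is present, so *fenR* is transcribed.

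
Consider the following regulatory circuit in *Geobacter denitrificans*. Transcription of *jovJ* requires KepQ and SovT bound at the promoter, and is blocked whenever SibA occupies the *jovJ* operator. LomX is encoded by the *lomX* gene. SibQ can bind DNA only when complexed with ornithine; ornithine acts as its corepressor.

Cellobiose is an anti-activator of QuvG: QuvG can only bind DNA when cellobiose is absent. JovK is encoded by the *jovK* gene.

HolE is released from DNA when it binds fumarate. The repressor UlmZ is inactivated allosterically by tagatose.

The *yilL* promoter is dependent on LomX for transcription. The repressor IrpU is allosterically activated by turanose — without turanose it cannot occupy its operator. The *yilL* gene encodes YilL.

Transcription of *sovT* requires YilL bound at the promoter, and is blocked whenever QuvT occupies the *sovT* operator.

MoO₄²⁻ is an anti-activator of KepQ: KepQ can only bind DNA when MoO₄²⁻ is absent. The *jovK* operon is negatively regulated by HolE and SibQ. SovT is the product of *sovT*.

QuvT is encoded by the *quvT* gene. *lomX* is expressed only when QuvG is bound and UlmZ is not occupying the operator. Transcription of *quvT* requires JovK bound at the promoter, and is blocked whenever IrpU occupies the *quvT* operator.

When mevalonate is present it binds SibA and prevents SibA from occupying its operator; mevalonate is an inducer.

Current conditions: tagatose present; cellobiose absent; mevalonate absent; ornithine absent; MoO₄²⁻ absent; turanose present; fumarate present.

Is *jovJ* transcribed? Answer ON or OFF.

OFF

MoO₄²⁻ is absent, so KepQ is active.
Mevalonate is absent, so SibA is active.
Cellobiose is absent, so QuvG is active.
Tagatose is present, so UlmZ is inactive.
No repressor is bound and QuvG is active, so *lomX* is transcribed.
So LomX is produced and active.
No repressor is bound and LomX is active, so *yilL* is transcribed.
So YilL is produced and active.
Turanose is present, so IrpU is active.
Fumarate is present, so HolE is inactive.
Ornithine is absent, so SibQ is inactive.
With no repressor bound, *jovK* is transcribed.
So JovK is produced and active.
With repressor IrpU bound, *quvT* is not transcribed.
So QuvT is not produced.
No repressor is bound and YilL is active, so *sovT* is transcribed.
So SovT is produced and active.
With repressor SibA bound, *jovJ* is not transcribed.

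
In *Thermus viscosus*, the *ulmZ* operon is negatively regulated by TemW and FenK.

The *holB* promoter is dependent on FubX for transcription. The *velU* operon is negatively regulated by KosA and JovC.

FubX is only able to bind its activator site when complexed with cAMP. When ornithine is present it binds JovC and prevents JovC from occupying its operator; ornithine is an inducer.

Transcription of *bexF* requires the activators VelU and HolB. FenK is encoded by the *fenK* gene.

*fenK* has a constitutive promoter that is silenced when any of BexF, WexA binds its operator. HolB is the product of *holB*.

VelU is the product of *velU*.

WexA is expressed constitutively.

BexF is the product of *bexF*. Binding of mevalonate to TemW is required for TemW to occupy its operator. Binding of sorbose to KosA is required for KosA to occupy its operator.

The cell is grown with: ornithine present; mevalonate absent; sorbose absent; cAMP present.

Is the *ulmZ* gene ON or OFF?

Mevalonate is absent, so TemW is inactive.
Sorbose is absent, so KosA is inactive.
Ornithine is present, so JovC is inactive.
With no repressor bound, *velU* is transcribed.
So VelU is produced and active.
cAMP is present, so FubX is active.
No repressor is bound and FubX is active, so *holB* is transcribed.
So HolB is produced and active.
No repressor is bound and VelU and HolB are active, so *bexF* is transcribed.
So BexF is produced and active.
WexA is produced constitutively and is active.
With repressor BexF bound, *fenK* is not transcribed.
So FenK is not produced.
With no repressor bound, *ulmZ* is transcribed.

ON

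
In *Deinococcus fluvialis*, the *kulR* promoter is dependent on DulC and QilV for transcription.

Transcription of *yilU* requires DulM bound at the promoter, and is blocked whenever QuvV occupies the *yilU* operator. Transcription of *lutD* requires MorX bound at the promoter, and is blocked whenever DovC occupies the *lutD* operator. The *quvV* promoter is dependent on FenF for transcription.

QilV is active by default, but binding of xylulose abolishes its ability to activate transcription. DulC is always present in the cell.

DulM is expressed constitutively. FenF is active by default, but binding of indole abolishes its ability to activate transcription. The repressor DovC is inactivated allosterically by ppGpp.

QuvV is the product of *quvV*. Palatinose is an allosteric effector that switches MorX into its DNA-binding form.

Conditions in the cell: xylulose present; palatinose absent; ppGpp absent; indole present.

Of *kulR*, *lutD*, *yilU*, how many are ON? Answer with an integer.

DulC is produced constitutively and is active.
Xylulose is present, so QilV is inactive.
Required activator QilV is absent, so *kulR* is not transcribed.
→ *kulR* is OFF.
Palatinose is absent, so MorX is inactive.
ppGpp is absent, so DovC is active.
With repressor DovC bound, *lutD* is not transcribed.
→ *lutD* is OFF.
Indole is present, so FenF is inactive.
Required activator FenF is absent, so *quvV* is not transcribed.
So QuvV is not produced.
DulM is produced constitutively and is active.
No repressor is bound and DulM is active, so *yilU* is transcribed.
→ *yilU* is ON.
1 of the 3 genes is transcribed.

1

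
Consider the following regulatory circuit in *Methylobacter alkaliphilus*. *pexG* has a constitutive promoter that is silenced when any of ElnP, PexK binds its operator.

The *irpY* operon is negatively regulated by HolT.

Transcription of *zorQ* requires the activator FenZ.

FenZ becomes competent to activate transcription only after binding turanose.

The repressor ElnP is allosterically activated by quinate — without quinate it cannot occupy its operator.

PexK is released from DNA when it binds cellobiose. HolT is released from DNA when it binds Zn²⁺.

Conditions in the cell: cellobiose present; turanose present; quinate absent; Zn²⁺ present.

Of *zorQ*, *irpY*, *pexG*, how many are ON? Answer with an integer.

Turanose is present, so FenZ is active.
No repressor is bound and FenZ is active, so *zorQ* is transcribed.
→ *zorQ* is ON.
Zn²⁺ is present, so HolT is inactive.
With no repressor bound, *irpY* is transcribed.
→ *irpY* is ON.
Quinate is absent, so ElnP is inactive.
Cellobiose is present, so PexK is inactive.
With no repressor bound, *pexG* is transcribed.
→ *pexG* is ON.
3 of the 3 genes are transcribed.

3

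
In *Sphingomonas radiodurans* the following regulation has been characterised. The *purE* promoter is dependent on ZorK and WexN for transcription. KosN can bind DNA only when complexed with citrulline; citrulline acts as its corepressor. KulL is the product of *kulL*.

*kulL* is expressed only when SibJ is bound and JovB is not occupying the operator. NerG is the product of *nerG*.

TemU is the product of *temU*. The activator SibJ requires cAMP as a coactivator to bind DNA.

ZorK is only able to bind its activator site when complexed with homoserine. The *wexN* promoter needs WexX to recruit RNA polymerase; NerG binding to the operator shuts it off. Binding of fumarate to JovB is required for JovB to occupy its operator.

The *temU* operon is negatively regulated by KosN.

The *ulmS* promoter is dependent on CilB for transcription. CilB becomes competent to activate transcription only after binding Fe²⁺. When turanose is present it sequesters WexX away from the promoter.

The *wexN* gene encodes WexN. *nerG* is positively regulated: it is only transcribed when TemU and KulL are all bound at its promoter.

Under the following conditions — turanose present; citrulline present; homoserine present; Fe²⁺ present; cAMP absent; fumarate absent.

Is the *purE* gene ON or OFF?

OFF

Homoserine is present, so ZorK is active.
Citrulline is present, so KosN is active.
With repressor KosN bound, *temU* is not transcribed.
So TemU is not produced.
cAMP is absent, so SibJ is inactive.
Fumarate is absent, so JovB is inactive.
Required activator SibJ is absent, so *kulL* is not transcribed.
So KulL is not produced.
Required activator TemU is absent, so *nerG* is not transcribed.
So NerG is not produced.
Turanose is present, so WexX is inactive.
Required activator WexX is absent, so *wexN* is not transcribed.
So WexN is not produced.
Required activator WexN is absent, so *purE* is not transcribed.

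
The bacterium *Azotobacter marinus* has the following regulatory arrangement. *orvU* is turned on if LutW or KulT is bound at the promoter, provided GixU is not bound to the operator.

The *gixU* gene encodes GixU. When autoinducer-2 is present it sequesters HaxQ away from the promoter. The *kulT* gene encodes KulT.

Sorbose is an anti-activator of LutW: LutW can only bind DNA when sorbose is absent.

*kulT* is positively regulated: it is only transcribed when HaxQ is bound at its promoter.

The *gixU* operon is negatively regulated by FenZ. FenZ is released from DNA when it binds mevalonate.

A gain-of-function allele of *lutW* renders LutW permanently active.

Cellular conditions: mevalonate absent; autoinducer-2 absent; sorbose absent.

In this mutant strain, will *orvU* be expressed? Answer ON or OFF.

LutW is constitutively active in this strain.
Autoinducer-2 is absent, so HaxQ is active.
No repressor is bound and HaxQ is active, so *kulT* is transcribed.
So KulT is produced and active.
Mevalonate is absent, so FenZ is active.
With repressor FenZ bound, *gixU* is not transcribed.
So GixU is not produced.
Activator LutW is present, so *orvU* is transcribed.

ON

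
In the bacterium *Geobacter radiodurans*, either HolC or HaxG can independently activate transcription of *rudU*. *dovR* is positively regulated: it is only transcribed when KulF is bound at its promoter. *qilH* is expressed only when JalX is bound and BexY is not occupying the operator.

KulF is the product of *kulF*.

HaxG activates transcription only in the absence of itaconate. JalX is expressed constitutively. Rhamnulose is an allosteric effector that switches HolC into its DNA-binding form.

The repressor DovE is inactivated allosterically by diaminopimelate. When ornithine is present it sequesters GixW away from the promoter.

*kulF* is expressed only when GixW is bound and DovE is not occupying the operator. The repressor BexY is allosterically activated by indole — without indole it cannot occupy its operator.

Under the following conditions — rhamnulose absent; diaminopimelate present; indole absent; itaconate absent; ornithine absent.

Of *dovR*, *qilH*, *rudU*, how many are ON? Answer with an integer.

Ornithine is absent, so GixW is active.
Diaminopimelate is present, so DovE is inactive.
No repressor is bound and GixW is active, so *kulF* is transcribed.
So KulF is produced and active.
No repressor is bound and KulF is active, so *dovR* is transcribed.
→ *dovR* is ON.
JalX is produced constitutively and is active.
Indole is absent, so BexY is inactive.
No repressor is bound and JalX is active, so *qilH* is transcribed.
→ *qilH* is ON.
Rhamnulose is absent, so HolC is inactive.
Itaconate is absent, so HaxG is active.
Activator HaxG is present, so *rudU* is transcribed.
→ *rudU* is ON.
3 of the 3 genes are transcribed.

3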